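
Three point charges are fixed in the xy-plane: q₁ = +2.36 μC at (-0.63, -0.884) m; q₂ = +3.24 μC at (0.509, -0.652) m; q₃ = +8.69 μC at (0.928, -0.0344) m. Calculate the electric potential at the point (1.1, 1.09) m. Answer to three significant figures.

Electric potential is a scalar, so the contributions from each charge add algebraically: V = Σ kqᵢ/rᵢ.
Distances from the field point to each charge: r₁ = 2.62 m, r₂ = 1.84 m, r₃ = 1.14 m.
V = k[(2.36×10⁻⁶)/(2.62) + (3.24×10⁻⁶)/(1.84) + (8.69×10⁻⁶)/(1.14)] = 9.26×10⁴ V.

9.26×10⁴ V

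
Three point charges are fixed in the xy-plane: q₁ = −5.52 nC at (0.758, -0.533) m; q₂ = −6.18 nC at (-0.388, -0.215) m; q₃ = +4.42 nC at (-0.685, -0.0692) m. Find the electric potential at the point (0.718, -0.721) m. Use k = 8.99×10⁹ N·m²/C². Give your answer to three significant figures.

-278 V

Electric potential is a scalar, so the contributions from each charge add algebraically: V = Σ kqᵢ/rᵢ.
Distances from the field point to each charge: r₁ = 0.192 m, r₂ = 1.22 m, r₃ = 1.55 m.
V = k[(-5.52×10⁻⁹)/(0.192) + (-6.18×10⁻⁹)/(1.22) + (4.42×10⁻⁹)/(1.55)] = -278 V.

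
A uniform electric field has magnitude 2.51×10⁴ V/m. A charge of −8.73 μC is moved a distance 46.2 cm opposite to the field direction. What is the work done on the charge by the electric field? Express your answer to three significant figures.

0.101 J

The potential change for a displacement 46.2 cm opposite to the field direction is ΔV = +Ed = 1.16×10⁴ V.
W_field = −qΔV = 0.101 J.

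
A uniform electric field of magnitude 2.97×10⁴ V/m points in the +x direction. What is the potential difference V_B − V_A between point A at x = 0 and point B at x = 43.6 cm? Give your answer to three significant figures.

In a uniform field, potential decreases in the direction of E: V_B − V_A = −E·Δx.
V_B − V_A = −(2.97×10⁴ V/m)(0.436 m) = -1.29×10⁴ V.

-1.29×10⁴ V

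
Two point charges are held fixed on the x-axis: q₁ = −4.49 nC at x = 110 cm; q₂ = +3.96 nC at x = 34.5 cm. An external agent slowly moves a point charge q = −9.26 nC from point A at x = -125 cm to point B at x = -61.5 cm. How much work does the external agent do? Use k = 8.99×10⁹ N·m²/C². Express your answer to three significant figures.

For quasistatic motion the external work equals the change in potential energy: W_ext = qΔV = q(V_B − V_A).
At A: distances to the source charges are 2.35 m, 1.59 m; V_A = Σ kqᵢ/rᵢ = 5.14 V.
At B: distances to the source charges are 1.72 m, 0.960 m; V_B = Σ kqᵢ/rᵢ = 13.5 V.
ΔV = V_B − V_A = 8.40 V.
W_ext = qΔV = (-9.26×10⁻⁹ C)(8.40 V) = -7.78×10⁻⁸ J.

-7.78×10⁻⁸ J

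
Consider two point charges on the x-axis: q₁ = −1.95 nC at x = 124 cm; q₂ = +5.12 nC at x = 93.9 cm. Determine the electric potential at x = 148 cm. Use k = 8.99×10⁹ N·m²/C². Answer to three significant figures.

The total potential is the scalar sum of each charge's contribution, V = Σ kqᵢ/rᵢ.
Distances from the field point to each charge: r₁ = 0.240 m, r₂ = 0.541 m.
V = k[(-1.95×10⁻⁹)/(0.240) + (5.12×10⁻⁹)/(0.541)] = 12.0 V.

12.0 V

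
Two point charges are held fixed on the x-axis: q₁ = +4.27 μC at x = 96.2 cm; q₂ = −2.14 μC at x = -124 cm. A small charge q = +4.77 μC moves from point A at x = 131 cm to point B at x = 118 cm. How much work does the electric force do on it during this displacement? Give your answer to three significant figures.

-0.312 J

The work done by the electric force is W_field = −ΔU = −q(V_B − V_A) = q(V_A − V_B).
At A: distances to the source charges are 0.348 m, 2.55 m; V_A = Σ kqᵢ/rᵢ = 1.03×10⁵ V.
At B: distances to the source charges are 0.218 m, 2.42 m; V_B = Σ kqᵢ/rᵢ = 1.68×10⁵ V.
ΔV = V_B − V_A = 6.54×10⁴ V.
W_field = −qΔV = −(4.77×10⁻⁶ C)(6.54×10⁴ V) = -0.312 J.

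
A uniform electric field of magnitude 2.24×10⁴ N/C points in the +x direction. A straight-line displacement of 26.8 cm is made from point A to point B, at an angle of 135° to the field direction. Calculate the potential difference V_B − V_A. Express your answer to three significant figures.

Only the component of displacement along E changes the potential: ΔV = −E·d·cosθ.
ΔV = −(2.24×10⁴ V/m)(0.268 m)cos135° = 4240 V.

4240 V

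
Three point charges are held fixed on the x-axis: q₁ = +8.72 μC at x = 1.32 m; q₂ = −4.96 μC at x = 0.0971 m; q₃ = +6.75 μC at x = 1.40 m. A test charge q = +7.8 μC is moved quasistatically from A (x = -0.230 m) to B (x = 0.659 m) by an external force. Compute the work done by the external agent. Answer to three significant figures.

For quasistatic motion the external work equals the change in potential energy: W_ext = qΔV = q(V_B − V_A).
At A: distances to the source charges are 1.55 m, 0.327 m, 1.63 m; V_A = Σ kqᵢ/rᵢ = -4.85×10⁴ V.
At B: distances to the source charges are 0.661 m, 0.562 m, 0.741 m; V_B = Σ kqᵢ/rᵢ = 1.21×10⁵ V.
ΔV = V_B − V_A = 1.70×10⁵ V.
W_ext = qΔV = (7.80×10⁻⁶ C)(1.70×10⁵ V) = 1.32 J.

1.32 J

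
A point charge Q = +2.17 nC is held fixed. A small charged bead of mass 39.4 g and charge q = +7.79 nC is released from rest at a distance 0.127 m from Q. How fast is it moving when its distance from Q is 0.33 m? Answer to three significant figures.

Only the electrostatic force acts, so mechanical energy is conserved: ½mv² = U₁ − U₂ = kQq(1/r₁ − 1/r₂).
U₁ − U₂ = (8.99×10⁹ N·m²/C²)(2.17×10⁻⁹ C)(7.79×10⁻⁹ C)(1/0.127 − 1/0.330) = 7.36×10⁻⁷ J.
v = √(2·7.36×10⁻⁷/0.0394) = 6.11×10⁻³ m/s.

6.11×10⁻³ m/s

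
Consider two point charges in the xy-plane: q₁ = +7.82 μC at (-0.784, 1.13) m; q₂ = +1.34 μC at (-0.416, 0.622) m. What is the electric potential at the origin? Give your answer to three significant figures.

The total potential is the scalar sum of each charge's contribution, V = Σ kqᵢ/rᵢ.
Distances from the field point to each charge: r₁ = 1.38 m, r₂ = 0.748 m.
V = k[(7.82×10⁻⁶)/(1.38) + (1.34×10⁻⁶)/(0.748)] = 6.72×10⁴ V.

6.72×10⁴ V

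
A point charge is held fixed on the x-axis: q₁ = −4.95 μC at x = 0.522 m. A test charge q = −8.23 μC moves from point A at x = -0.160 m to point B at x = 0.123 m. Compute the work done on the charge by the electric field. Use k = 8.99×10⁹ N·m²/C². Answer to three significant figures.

-0.381 J

The work done by the electric force is W_field = −ΔU = −q(V_B − V_A) = q(V_A − V_B).
At A: distance to the source charge is 0.682 m; V_A = kq₁/r = -6.52×10⁴ V.
At B: distance to the source charge is 0.399 m; V_B = kq₁/r = -1.12×10⁵ V.
ΔV = V_B − V_A = -4.63×10⁴ V.
W_field = −qΔV = −(-8.23×10⁻⁶ C)(-4.63×10⁴ V) = -0.381 J.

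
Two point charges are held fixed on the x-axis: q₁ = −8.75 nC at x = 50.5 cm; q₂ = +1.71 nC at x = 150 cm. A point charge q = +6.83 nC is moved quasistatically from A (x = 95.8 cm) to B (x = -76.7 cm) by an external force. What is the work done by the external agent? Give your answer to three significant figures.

For quasistatic motion the external work equals the change in potential energy: W_ext = qΔV = q(V_B − V_A).
At A: distances to the source charges are 0.453 m, 0.542 m; V_A = Σ kqᵢ/rᵢ = -145 V.
At B: distances to the source charges are 1.27 m, 2.27 m; V_B = Σ kqᵢ/rᵢ = -55.1 V.
ΔV = V_B − V_A = 90.2 V.
W_ext = qΔV = (6.83×10⁻⁹ C)(90.2 V) = 6.16×10⁻⁷ J.

6.16×10⁻⁷ J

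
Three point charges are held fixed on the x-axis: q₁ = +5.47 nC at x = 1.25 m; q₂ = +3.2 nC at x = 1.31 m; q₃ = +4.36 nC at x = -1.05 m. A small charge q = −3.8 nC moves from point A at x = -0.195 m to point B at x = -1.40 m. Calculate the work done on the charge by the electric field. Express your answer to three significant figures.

The work done by the electric force is W_field = −ΔU = −q(V_B − V_A) = q(V_A − V_B).
At A: distances to the source charges are 1.45 m, 1.51 m, 0.855 m; V_A = Σ kqᵢ/rᵢ = 99.0 V.
At B: distances to the source charges are 2.65 m, 2.71 m, 0.350 m; V_B = Σ kqᵢ/rᵢ = 141 V.
ΔV = V_B − V_A = 42.2 V.
W_field = −qΔV = −(-3.80×10⁻⁹ C)(42.2 V) = 1.60×10⁻⁷ J.

1.60×10⁻⁷ J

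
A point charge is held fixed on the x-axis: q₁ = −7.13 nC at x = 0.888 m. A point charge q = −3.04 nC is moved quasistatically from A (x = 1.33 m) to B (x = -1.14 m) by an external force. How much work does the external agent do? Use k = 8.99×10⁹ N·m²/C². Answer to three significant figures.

For quasistatic motion the external work equals the change in potential energy: W_ext = qΔV = q(V_B − V_A).
At A: distance to the source charge is 0.442 m; V_A = kq₁/r = -145 V.
At B: distance to the source charge is 2.03 m; V_B = kq₁/r = -31.6 V.
ΔV = V_B − V_A = 113 V.
W_ext = qΔV = (-3.04×10⁻⁹ C)(113 V) = -3.45×10⁻⁷ J.

-3.45×10⁻⁷ J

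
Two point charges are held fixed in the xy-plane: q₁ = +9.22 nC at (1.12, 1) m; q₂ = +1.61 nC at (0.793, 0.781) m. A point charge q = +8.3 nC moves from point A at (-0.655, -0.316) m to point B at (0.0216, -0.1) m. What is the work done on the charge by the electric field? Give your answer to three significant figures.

-1.68×10⁻⁷ J

The work done by the electric force is W_field = −ΔU = −q(V_B − V_A) = q(V_A − V_B).
At A: distances to the source charges are 2.21 m, 1.82 m; V_A = Σ kqᵢ/rᵢ = 45.5 V.
At B: distances to the source charges are 1.55 m, 1.17 m; V_B = Σ kqᵢ/rᵢ = 65.7 V.
ΔV = V_B − V_A = 20.2 V.
W_field = −qΔV = −(8.30×10⁻⁹ C)(20.2 V) = -1.68×10⁻⁷ J.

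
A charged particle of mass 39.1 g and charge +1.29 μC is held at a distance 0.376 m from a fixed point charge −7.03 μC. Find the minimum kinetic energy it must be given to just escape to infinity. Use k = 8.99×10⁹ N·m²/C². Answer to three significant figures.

To just escape, total mechanical energy must reach zero at infinity: ½mv²_min + U = 0, so ½mv²_min = −U = |kQq|/r.
|U| = |kQq|/r = (8.99×10⁹ N·m²/C²)(7.03×10⁻⁶)(1.29×10⁻⁶)/(0.376) = 0.217 J.

0.217 J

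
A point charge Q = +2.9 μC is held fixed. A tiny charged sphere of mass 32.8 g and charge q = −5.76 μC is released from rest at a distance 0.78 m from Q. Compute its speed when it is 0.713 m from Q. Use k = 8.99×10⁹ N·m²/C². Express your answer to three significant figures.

1.05 m/s

Only the electrostatic force acts, so mechanical energy is conserved: ½mv² = U₁ − U₂ = kQq(1/r₁ − 1/r₂).
U₁ − U₂ = (8.99×10⁹ N·m²/C²)(2.90×10⁻⁶ C)(-5.76×10⁻⁶ C)(1/0.780 − 1/0.713) = 0.0181 J.
v = √(2·0.0181/0.0328) = 1.05 m/s.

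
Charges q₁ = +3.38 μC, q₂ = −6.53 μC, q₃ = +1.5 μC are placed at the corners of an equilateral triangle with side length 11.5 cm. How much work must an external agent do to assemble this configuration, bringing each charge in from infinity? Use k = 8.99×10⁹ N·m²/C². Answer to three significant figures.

The assembly work is the sum of pairwise potential energies, U = Σ_{i<j} kqᵢqⱼ/rᵢⱼ.
All three pair separations equal the side length, 0.115 m.
U = (-1.73) + (0.396) + (-0.766) = -2.09 J.

-2.09 J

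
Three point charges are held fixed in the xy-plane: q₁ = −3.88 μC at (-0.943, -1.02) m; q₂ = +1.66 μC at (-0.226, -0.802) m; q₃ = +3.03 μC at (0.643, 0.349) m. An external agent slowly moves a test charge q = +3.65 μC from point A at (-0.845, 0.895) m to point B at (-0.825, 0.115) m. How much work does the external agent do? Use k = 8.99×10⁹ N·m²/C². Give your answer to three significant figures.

For quasistatic motion the external work equals the change in potential energy: W_ext = qΔV = q(V_B − V_A).
At A: distances to the source charges are 1.92 m, 1.81 m, 1.59 m; V_A = Σ kqᵢ/rᵢ = 7260 V.
At B: distances to the source charges are 1.14 m, 1.10 m, 1.49 m; V_B = Σ kqᵢ/rᵢ = 1380 V.
ΔV = V_B − V_A = -5870 V.
W_ext = qΔV = (3.65×10⁻⁶ C)(-5870 V) = -0.0214 J.

-0.0214 J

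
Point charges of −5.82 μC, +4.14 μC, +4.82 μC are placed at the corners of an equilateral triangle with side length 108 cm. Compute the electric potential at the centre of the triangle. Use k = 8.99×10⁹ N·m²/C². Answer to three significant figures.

Electric potential is a scalar, so the contributions from each charge add algebraically: V = Σ kqᵢ/rᵢ.
The distance from each vertex to the centroid is a/√3 = 0.624 m.
V = k[(-5.82×10⁻⁶)/(0.624) + (4.14×10⁻⁶)/(0.624) + (4.82×10⁻⁶)/(0.624)] = 4.53×10⁴ V.

4.53×10⁴ V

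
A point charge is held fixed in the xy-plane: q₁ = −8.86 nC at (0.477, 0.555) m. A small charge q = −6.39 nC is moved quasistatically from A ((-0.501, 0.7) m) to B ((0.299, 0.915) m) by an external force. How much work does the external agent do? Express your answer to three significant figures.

7.53×10⁻⁷ J

For quasistatic motion the external work equals the change in potential energy: W_ext = qΔV = q(V_B − V_A).
At A: distance to the source charge is 0.989 m; V_A = kq₁/r = -80.6 V.
At B: distance to the source charge is 0.402 m; V_B = kq₁/r = -198 V.
ΔV = V_B − V_A = -118 V.
W_ext = qΔV = (-6.39×10⁻⁹ C)(-118 V) = 7.53×10⁻⁷ J.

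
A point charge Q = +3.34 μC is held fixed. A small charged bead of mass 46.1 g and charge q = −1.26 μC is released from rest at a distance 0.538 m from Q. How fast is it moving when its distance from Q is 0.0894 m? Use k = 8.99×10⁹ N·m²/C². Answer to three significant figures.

3.91 m/s

Only the electrostatic force acts, so mechanical energy is conserved: ½mv² = U₁ − U₂ = kQq(1/r₁ − 1/r₂).
U₁ − U₂ = (8.99×10⁹ N·m²/C²)(3.34×10⁻⁶ C)(-1.26×10⁻⁶ C)(1/0.538 − 1/0.0894) = 0.353 J.
v = √(2·0.353/0.0461) = 3.91 m/s.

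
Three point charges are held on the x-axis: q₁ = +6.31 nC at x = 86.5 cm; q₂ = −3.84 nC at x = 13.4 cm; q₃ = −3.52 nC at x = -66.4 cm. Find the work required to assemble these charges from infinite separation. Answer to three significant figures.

-2.76×10⁻⁷ J

The assembly work is the sum of pairwise potential energies, U = Σ_{i<j} kqᵢqⱼ/rᵢⱼ.
Pair separations: r₁₂ = 0.731 m, r₁₃ = 1.53 m, r₂₃ = 0.798 m.
U = (-2.98×10⁻⁷) + (-1.31×10⁻⁷) + (1.52×10⁻⁷) = -2.76×10⁻⁷ J.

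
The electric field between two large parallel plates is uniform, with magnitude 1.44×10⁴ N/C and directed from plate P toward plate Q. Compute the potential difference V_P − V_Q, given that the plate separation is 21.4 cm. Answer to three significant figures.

3080 V

In a uniform field, potential decreases in the direction of E: ΔV = −E·d for a displacement d parallel to E.
Going from Q to P is a displacement of 21.4 cm opposite to the field, so V_P − V_Q = +Ed = 3080 V.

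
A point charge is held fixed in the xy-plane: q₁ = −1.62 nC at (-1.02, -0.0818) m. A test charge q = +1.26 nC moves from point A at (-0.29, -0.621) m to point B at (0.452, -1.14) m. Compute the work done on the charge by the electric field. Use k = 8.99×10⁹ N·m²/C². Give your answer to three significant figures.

-1.01×10⁻⁸ J

The work done by the electric force is W_field = −ΔU = −q(V_B − V_A) = q(V_A − V_B).
At A: distance to the source charge is 0.908 m; V_A = kq₁/r = -16.0 V.
At B: distance to the source charge is 1.81 m; V_B = kq₁/r = -8.03 V.
ΔV = V_B − V_A = 8.01 V.
W_field = −qΔV = −(1.26×10⁻⁹ C)(8.01 V) = -1.01×10⁻⁸ J.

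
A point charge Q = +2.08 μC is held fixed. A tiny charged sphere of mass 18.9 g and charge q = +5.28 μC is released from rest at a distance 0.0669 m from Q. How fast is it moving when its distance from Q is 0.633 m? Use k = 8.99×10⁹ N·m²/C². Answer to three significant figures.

11.8 m/s

Only the electrostatic force acts, so mechanical energy is conserved: ½mv² = U₁ − U₂ = kQq(1/r₁ − 1/r₂).
U₁ − U₂ = (8.99×10⁹ N·m²/C²)(2.08×10⁻⁶ C)(5.28×10⁻⁶ C)(1/0.0669 − 1/0.633) = 1.32 J.
v = √(2·1.32/0.0189) = 11.8 m/s.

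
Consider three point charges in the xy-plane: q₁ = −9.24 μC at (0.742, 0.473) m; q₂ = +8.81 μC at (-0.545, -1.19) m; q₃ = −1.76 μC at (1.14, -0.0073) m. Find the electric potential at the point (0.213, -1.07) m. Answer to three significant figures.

The total potential is the scalar sum of each charge's contribution, V = Σ kqᵢ/rᵢ.
Distances from the field point to each charge: r₁ = 1.63 m, r₂ = 0.767 m, r₃ = 1.41 m.
V = k[(-9.24×10⁻⁶)/(1.63) + (8.81×10⁻⁶)/(0.767) + (-1.76×10⁻⁶)/(1.41)] = 4.11×10⁴ V.

4.11×10⁴ V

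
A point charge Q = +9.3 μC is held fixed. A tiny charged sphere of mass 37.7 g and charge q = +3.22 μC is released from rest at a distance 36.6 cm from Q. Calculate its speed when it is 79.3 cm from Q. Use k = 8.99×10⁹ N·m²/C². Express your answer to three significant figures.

4.58 m/s

Only the electrostatic force acts, so mechanical energy is conserved: ½mv² = U₁ − U₂ = kQq(1/r₁ − 1/r₂).
U₁ − U₂ = (8.99×10⁹ N·m²/C²)(9.30×10⁻⁶ C)(3.22×10⁻⁶ C)(1/0.366 − 1/0.793) = 0.396 J.
v = √(2·0.396/0.0377) = 4.58 m/s.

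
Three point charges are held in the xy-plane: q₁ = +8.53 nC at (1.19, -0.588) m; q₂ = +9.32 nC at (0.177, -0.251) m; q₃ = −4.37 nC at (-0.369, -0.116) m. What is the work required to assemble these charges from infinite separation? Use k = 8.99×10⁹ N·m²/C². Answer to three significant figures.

The assembly work is the sum of pairwise potential energies, U = Σ_{i<j} kqᵢqⱼ/rᵢⱼ.
Pair separations: r₁₂ = 1.07 m, r₁₃ = 1.63 m, r₂₃ = 0.562 m.
U = (6.69×10⁻⁷) + (-2.06×10⁻⁷) + (-6.51×10⁻⁷) = -1.87×10⁻⁷ J.

-1.87×10⁻⁷ J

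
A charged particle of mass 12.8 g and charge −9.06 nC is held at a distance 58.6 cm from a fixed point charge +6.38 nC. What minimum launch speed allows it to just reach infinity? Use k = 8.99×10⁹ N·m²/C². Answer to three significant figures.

0.0118 m/s

To just escape, total mechanical energy must reach zero at infinity: ½mv²_min + U = 0, so ½mv²_min = −U = |kQq|/r.
|U| = |kQq|/r = (8.99×10⁹ N·m²/C²)(6.38×10⁻⁹)(9.06×10⁻⁹)/(0.586) = 8.87×10⁻⁷ J.
v_min = √(2|U|/m) = √(2·8.87×10⁻⁷/0.0128) = 0.0118 m/s.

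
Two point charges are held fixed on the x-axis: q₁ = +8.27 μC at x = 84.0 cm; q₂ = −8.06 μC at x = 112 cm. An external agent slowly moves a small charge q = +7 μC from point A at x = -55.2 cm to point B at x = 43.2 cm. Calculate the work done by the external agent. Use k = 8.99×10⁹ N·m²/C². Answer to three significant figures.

0.468 J

For quasistatic motion the external work equals the change in potential energy: W_ext = qΔV = q(V_B − V_A).
At A: distances to the source charges are 1.39 m, 1.67 m; V_A = Σ kqᵢ/rᵢ = 1.01×10⁴ V.
At B: distances to the source charges are 0.408 m, 0.688 m; V_B = Σ kqᵢ/rᵢ = 7.69×10⁴ V.
ΔV = V_B − V_A = 6.68×10⁴ V.
W_ext = qΔV = (7.00×10⁻⁶ C)(6.68×10⁴ V) = 0.468 J.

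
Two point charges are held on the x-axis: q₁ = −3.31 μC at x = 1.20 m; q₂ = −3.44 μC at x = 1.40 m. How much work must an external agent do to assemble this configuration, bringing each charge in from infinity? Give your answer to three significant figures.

The work to assemble the configuration equals its total potential energy, U = Σ kqᵢqⱼ/rᵢⱼ over all pairs.
Pair separations: r₁₂ = 0.200 m.
U = (0.512) = 0.512 J.

0.512 J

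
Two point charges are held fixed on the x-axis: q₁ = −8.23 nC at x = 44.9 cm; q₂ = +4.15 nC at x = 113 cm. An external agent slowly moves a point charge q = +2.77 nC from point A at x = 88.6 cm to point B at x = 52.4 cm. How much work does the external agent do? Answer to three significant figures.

For quasistatic motion the external work equals the change in potential energy: W_ext = qΔV = q(V_B − V_A).
At A: distances to the source charges are 0.437 m, 0.244 m; V_A = Σ kqᵢ/rᵢ = -16.4 V.
At B: distances to the source charges are 0.0750 m, 0.606 m; V_B = Σ kqᵢ/rᵢ = -925 V.
ΔV = V_B − V_A = -909 V.
W_ext = qΔV = (2.77×10⁻⁹ C)(-909 V) = -2.52×10⁻⁶ J.

-2.52×10⁻⁶ J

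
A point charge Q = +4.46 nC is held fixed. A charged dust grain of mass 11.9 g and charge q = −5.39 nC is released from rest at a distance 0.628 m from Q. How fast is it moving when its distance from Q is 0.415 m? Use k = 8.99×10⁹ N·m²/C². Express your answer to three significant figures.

Only the electrostatic force acts, so mechanical energy is conserved: ½mv² = U₁ − U₂ = kQq(1/r₁ − 1/r₂).
U₁ − U₂ = (8.99×10⁹ N·m²/C²)(4.46×10⁻⁹ C)(-5.39×10⁻⁹ C)(1/0.628 − 1/0.415) = 1.77×10⁻⁷ J.
v = √(2·1.77×10⁻⁷/0.0119) = 5.45×10⁻³ m/s.

5.45×10⁻³ m/s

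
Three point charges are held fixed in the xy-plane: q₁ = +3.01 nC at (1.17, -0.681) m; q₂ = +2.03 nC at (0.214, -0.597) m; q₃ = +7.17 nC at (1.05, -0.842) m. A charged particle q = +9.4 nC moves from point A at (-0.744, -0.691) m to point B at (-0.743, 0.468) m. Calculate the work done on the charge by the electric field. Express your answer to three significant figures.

The work done by the electric force is W_field = −ΔU = −q(V_B − V_A) = q(V_A − V_B).
At A: distances to the source charges are 1.91 m, 0.963 m, 1.80 m; V_A = Σ kqᵢ/rᵢ = 68.9 V.
At B: distances to the source charges are 2.23 m, 1.43 m, 2.22 m; V_B = Σ kqᵢ/rᵢ = 53.9 V.
ΔV = V_B − V_A = -15.0 V.
W_field = −qΔV = −(9.40×10⁻⁹ C)(-15.0 V) = 1.41×10⁻⁷ J.

1.41×10⁻⁷ J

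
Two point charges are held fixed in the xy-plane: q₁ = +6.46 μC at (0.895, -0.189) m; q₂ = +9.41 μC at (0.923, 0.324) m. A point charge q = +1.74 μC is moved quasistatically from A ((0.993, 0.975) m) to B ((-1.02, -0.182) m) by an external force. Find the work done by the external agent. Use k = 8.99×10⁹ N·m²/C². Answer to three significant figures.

For quasistatic motion the external work equals the change in potential energy: W_ext = qΔV = q(V_B − V_A).
At A: distances to the source charges are 1.17 m, 0.655 m; V_A = Σ kqᵢ/rᵢ = 1.79×10⁵ V.
At B: distances to the source charges are 1.92 m, 2.01 m; V_B = Σ kqᵢ/rᵢ = 7.25×10⁴ V.
ΔV = V_B − V_A = -1.06×10⁵ V.
W_ext = qΔV = (1.74×10⁻⁶ C)(-1.06×10⁵ V) = -0.185 J.

-0.185 J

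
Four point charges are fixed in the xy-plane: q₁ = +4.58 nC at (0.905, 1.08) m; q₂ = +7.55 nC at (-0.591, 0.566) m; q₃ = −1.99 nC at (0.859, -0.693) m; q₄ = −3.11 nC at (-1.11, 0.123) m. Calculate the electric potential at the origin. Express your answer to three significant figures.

Electric potential is a scalar, so the contributions from each charge add algebraically: V = Σ kqᵢ/rᵢ.
Distances from the field point to each charge: r₁ = 1.41 m, r₂ = 0.818 m, r₃ = 1.10 m, r₄ = 1.12 m.
V = k[(4.58×10⁻⁹)/(1.41) + (7.55×10⁻⁹)/(0.818) + (-1.99×10⁻⁹)/(1.10) + (-3.11×10⁻⁹)/(1.12)] = 70.9 V.

70.9 V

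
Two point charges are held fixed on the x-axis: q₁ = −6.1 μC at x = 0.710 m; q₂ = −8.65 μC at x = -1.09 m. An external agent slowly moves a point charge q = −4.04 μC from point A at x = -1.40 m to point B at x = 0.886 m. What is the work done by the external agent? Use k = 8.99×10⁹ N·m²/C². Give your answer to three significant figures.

0.299 J

For quasistatic motion the external work equals the change in potential energy: W_ext = qΔV = q(V_B − V_A).
At A: distances to the source charges are 2.11 m, 0.310 m; V_A = Σ kqᵢ/rᵢ = -2.77×10⁵ V.
At B: distances to the source charges are 0.176 m, 1.98 m; V_B = Σ kqᵢ/rᵢ = -3.51×10⁵ V.
ΔV = V_B − V_A = -7.41×10⁴ V.
W_ext = qΔV = (-4.04×10⁻⁶ C)(-7.41×10⁴ V) = 0.299 J.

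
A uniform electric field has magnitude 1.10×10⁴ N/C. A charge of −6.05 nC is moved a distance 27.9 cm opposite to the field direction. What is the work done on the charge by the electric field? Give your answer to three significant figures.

The potential change for a displacement 27.9 cm opposite to the field direction is ΔV = +Ed = 3070 V.
W_field = −qΔV = 1.86×10⁻⁵ J.

1.86×10⁻⁵ J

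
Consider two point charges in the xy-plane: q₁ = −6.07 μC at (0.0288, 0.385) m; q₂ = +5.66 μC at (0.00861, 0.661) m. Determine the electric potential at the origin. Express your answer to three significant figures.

-6.44×10⁴ V

The total potential is the scalar sum of each charge's contribution, V = Σ kqᵢ/rᵢ.
Distances from the field point to each charge: r₁ = 0.386 m, r₂ = 0.661 m.
V = k[(-6.07×10⁻⁶)/(0.386) + (5.66×10⁻⁶)/(0.661)] = -6.44×10⁴ V.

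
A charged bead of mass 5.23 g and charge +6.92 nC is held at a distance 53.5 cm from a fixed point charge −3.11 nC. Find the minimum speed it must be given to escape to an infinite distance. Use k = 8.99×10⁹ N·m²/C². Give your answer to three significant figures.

0.0118 m/s

To just escape, total mechanical energy must reach zero at infinity: ½mv²_min + U = 0, so ½mv²_min = −U = |kQq|/r.
|U| = |kQq|/r = (8.99×10⁹ N·m²/C²)(3.11×10⁻⁹)(6.92×10⁻⁹)/(0.535) = 3.62×10⁻⁷ J.
v_min = √(2|U|/m) = √(2·3.62×10⁻⁷/5.23×10⁻³) = 0.0118 m/s.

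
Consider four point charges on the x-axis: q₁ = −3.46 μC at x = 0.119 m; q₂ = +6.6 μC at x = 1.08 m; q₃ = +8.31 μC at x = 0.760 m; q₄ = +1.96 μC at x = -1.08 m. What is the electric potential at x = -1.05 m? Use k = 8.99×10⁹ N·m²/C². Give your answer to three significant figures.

6.30×10⁵ V

Electric potential is a scalar, so the contributions from each charge add algebraically: V = Σ kqᵢ/rᵢ.
Distances from the field point to each charge: r₁ = 1.17 m, r₂ = 2.13 m, r₃ = 1.81 m, r₄ = 0.0300 m.
V = k[(-3.46×10⁻⁶)/(1.17) + (6.60×10⁻⁶)/(2.13) + (8.31×10⁻⁶)/(1.81) + (1.96×10⁻⁶)/(0.0300)] = 6.30×10⁵ V.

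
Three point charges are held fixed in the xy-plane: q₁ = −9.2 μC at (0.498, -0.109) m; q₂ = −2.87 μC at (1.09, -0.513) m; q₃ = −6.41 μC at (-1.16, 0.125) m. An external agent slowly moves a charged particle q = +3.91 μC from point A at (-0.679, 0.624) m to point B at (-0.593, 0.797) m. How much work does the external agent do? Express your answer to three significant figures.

0.0747 J

For quasistatic motion the external work equals the change in potential energy: W_ext = qΔV = q(V_B − V_A).
At A: distances to the source charges are 1.39 m, 2.10 m, 0.693 m; V_A = Σ kqᵢ/rᵢ = -1.55×10⁵ V.
At B: distances to the source charges are 1.42 m, 2.13 m, 0.879 m; V_B = Σ kqᵢ/rᵢ = -1.36×10⁵ V.
ΔV = V_B − V_A = 1.91×10⁴ V.
W_ext = qΔV = (3.91×10⁻⁶ C)(1.91×10⁴ V) = 0.0747 J.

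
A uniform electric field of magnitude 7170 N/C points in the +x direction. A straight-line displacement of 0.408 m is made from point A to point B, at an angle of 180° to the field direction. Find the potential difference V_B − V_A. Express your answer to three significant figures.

2930 V

Only the component of displacement along E changes the potential: ΔV = −E·d·cosθ.
ΔV = −(7170 V/m)(0.408 m)cos180° = 2930 V.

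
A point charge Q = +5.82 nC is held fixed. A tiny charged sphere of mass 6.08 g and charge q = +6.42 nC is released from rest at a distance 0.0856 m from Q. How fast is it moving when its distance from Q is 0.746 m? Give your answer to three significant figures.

Only the electrostatic force acts, so mechanical energy is conserved: ½mv² = U₁ − U₂ = kQq(1/r₁ − 1/r₂).
U₁ − U₂ = (8.99×10⁹ N·m²/C²)(5.82×10⁻⁹ C)(6.42×10⁻⁹ C)(1/0.0856 − 1/0.746) = 3.47×10⁻⁶ J.
v = √(2·3.47×10⁻⁶/6.08×10⁻³) = 0.0338 m/s.

0.0338 m/s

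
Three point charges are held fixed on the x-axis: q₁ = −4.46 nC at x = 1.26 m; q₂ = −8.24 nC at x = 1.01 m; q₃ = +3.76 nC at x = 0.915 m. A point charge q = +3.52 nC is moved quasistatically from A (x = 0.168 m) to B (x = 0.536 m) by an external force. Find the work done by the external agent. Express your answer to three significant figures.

For quasistatic motion the external work equals the change in potential energy: W_ext = qΔV = q(V_B − V_A).
At A: distances to the source charges are 1.09 m, 0.842 m, 0.747 m; V_A = Σ kqᵢ/rᵢ = -79.4 V.
At B: distances to the source charges are 0.724 m, 0.474 m, 0.379 m; V_B = Σ kqᵢ/rᵢ = -122 V.
ΔV = V_B − V_A = -43.0 V.
W_ext = qΔV = (3.52×10⁻⁹ C)(-43.0 V) = -1.51×10⁻⁷ J.

-1.51×10⁻⁷ J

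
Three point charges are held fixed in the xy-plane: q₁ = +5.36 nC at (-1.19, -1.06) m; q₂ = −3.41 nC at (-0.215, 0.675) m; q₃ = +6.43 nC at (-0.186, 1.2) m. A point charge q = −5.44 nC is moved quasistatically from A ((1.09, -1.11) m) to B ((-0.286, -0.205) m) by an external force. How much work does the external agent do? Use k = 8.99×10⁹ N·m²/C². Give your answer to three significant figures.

-8.63×10⁻⁸ J

For quasistatic motion the external work equals the change in potential energy: W_ext = qΔV = q(V_B − V_A).
At A: distances to the source charges are 2.28 m, 2.21 m, 2.64 m; V_A = Σ kqᵢ/rᵢ = 29.2 V.
At B: distances to the source charges are 1.24 m, 0.883 m, 1.41 m; V_B = Σ kqᵢ/rᵢ = 45.0 V.
ΔV = V_B − V_A = 15.9 V.
W_ext = qΔV = (-5.44×10⁻⁹ C)(15.9 V) = -8.63×10⁻⁸ J.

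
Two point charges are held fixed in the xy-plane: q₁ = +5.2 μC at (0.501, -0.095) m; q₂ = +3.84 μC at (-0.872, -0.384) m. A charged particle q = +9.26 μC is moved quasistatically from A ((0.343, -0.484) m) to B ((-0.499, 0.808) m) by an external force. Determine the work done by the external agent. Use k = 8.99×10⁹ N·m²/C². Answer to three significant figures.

For quasistatic motion the external work equals the change in potential energy: W_ext = qΔV = q(V_B − V_A).
At A: distances to the source charges are 0.420 m, 1.22 m; V_A = Σ kqᵢ/rᵢ = 1.40×10⁵ V.
At B: distances to the source charges are 1.35 m, 1.25 m; V_B = Σ kqᵢ/rᵢ = 6.23×10⁴ V.
ΔV = V_B − V_A = -7.73×10⁴ V.
W_ext = qΔV = (9.26×10⁻⁶ C)(-7.73×10⁴ V) = -0.716 J.

-0.716 J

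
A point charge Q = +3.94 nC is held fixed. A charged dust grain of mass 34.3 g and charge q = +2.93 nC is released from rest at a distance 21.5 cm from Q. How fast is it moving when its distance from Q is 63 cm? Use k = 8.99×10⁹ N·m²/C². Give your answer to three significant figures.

4.31×10⁻³ m/s

Only the electrostatic force acts, so mechanical energy is conserved: ½mv² = U₁ − U₂ = kQq(1/r₁ − 1/r₂).
U₁ − U₂ = (8.99×10⁹ N·m²/C²)(3.94×10⁻⁹ C)(2.93×10⁻⁹ C)(1/0.215 − 1/0.630) = 3.18×10⁻⁷ J.
v = √(2·3.18×10⁻⁷/0.0343) = 4.31×10⁻³ m/s.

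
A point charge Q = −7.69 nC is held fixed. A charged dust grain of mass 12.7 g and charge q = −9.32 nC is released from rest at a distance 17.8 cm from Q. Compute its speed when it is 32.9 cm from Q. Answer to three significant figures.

0.0162 m/s

Only the electrostatic force acts, so mechanical energy is conserved: ½mv² = U₁ − U₂ = kQq(1/r₁ − 1/r₂).
U₁ − U₂ = (8.99×10⁹ N·m²/C²)(-7.69×10⁻⁹ C)(-9.32×10⁻⁹ C)(1/0.178 − 1/0.329) = 1.66×10⁻⁶ J.
v = √(2·1.66×10⁻⁶/0.0127) = 0.0162 m/s.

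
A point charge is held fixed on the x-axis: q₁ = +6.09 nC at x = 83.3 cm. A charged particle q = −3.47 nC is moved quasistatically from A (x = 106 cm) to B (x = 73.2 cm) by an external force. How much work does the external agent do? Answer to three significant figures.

For quasistatic motion the external work equals the change in potential energy: W_ext = qΔV = q(V_B − V_A).
At A: distance to the source charge is 0.227 m; V_A = kq₁/r = 241 V.
At B: distance to the source charge is 0.101 m; V_B = kq₁/r = 542 V.
ΔV = V_B − V_A = 301 V.
W_ext = qΔV = (-3.47×10⁻⁹ C)(301 V) = -1.04×10⁻⁶ J.

-1.04×10⁻⁶ J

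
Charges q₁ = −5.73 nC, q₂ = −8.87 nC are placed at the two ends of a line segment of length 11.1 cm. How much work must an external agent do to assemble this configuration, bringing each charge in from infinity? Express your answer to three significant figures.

The assembly work is the sum of pairwise potential energies, U = Σ_{i<j} kqᵢqⱼ/rᵢⱼ.
The separation is r = 0.111 m.
U = (4.12×10⁻⁶) = 4.12×10⁻⁶ J.

4.12×10⁻⁶ J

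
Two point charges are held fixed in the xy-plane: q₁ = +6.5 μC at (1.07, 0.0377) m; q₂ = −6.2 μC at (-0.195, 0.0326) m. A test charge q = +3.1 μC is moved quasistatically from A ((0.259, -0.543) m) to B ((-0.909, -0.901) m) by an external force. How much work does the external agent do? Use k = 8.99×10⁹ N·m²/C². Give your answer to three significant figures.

-0.0102 J

For quasistatic motion the external work equals the change in potential energy: W_ext = qΔV = q(V_B − V_A).
At A: distances to the source charges are 0.997 m, 0.733 m; V_A = Σ kqᵢ/rᵢ = -1.74×10⁴ V.
At B: distances to the source charges are 2.19 m, 1.18 m; V_B = Σ kqᵢ/rᵢ = -2.07×10⁴ V.
ΔV = V_B − V_A = -3300 V.
W_ext = qΔV = (3.10×10⁻⁶ C)(-3300 V) = -0.0102 J.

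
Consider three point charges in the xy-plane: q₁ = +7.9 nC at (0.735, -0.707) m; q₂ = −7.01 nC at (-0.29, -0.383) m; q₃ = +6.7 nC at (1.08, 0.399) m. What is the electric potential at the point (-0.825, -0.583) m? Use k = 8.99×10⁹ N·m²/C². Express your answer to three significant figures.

-36.8 V

Electric potential is a scalar, so the contributions from each charge add algebraically: V = Σ kqᵢ/rᵢ.
Distances from the field point to each charge: r₁ = 1.56 m, r₂ = 0.571 m, r₃ = 2.14 m.
V = k[(7.90×10⁻⁹)/(1.56) + (-7.01×10⁻⁹)/(0.571) + (6.70×10⁻⁹)/(2.14)] = -36.8 V.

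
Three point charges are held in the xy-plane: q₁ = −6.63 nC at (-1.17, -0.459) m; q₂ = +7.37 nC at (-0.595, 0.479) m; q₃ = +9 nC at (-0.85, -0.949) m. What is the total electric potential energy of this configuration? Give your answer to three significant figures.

The assembly work is the sum of pairwise potential energies, U = Σ_{i<j} kqᵢqⱼ/rᵢⱼ.
Pair separations: r₁₂ = 1.10 m, r₁₃ = 0.585 m, r₂₃ = 1.45 m.
U = (-3.99×10⁻⁷) + (-9.17×10⁻⁷) + (4.11×10⁻⁷) = -9.05×10⁻⁷ J.

-9.05×10⁻⁷ J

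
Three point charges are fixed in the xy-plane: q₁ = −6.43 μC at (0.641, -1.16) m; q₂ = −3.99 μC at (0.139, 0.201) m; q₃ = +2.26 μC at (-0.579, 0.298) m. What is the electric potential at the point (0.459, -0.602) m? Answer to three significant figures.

Electric potential is a scalar, so the contributions from each charge add algebraically: V = Σ kqᵢ/rᵢ.
Distances from the field point to each charge: r₁ = 0.587 m, r₂ = 0.864 m, r₃ = 1.37 m.
V = k[(-6.43×10⁻⁶)/(0.587) + (-3.99×10⁻⁶)/(0.864) + (2.26×10⁻⁶)/(1.37)] = -1.25×10⁵ V.

-1.25×10⁵ V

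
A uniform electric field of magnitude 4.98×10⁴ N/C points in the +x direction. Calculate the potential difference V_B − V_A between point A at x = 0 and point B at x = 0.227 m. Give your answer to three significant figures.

In a uniform field, potential decreases in the direction of E: V_B − V_A = −E·Δx.
V_B − V_A = −(4.98×10⁴ V/m)(0.227 m) = -1.13×10⁴ V.

-1.13×10⁴ V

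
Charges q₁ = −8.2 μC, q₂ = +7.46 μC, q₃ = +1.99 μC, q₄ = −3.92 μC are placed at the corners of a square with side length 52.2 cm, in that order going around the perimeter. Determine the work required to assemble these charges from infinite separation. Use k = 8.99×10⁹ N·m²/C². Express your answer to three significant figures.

The work to assemble the configuration equals its total potential energy, U = Σ kqᵢqⱼ/rᵢⱼ over all pairs.
The four side pairs have separation 0.522 m and the two diagonal pairs 0.738 m.
Summing all 6 pair terms gives U = -0.933 J.

-0.933 J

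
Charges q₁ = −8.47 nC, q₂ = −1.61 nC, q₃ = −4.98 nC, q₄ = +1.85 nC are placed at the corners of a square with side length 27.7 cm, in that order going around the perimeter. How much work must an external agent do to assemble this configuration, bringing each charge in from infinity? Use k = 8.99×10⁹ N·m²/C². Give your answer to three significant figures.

The assembly work is the sum of pairwise potential energies, U = Σ_{i<j} kqᵢqⱼ/rᵢⱼ.
The four side pairs have separation 0.277 m and the two diagonal pairs 0.392 m.
Summing all 6 pair terms gives U = 7.95×10⁻⁷ J.

7.95×10⁻⁷ J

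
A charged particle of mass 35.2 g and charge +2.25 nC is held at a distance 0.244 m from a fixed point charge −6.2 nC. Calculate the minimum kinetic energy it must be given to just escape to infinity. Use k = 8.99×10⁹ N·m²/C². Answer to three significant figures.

To just escape, total mechanical energy must reach zero at infinity: ½mv²_min + U = 0, so ½mv²_min = −U = |kQq|/r.
|U| = |kQq|/r = (8.99×10⁹ N·m²/C²)(6.20×10⁻⁹)(2.25×10⁻⁹)/(0.244) = 5.14×10⁻⁷ J.

5.14×10⁻⁷ J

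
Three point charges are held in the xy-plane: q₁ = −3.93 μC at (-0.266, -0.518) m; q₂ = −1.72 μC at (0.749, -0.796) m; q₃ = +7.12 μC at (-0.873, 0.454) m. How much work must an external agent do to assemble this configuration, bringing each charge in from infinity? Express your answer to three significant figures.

The work to assemble the configuration equals its total potential energy, U = Σ kqᵢqⱼ/rᵢⱼ over all pairs.
Pair separations: r₁₂ = 1.05 m, r₁₃ = 1.15 m, r₂₃ = 2.05 m.
U = (0.0577) + (-0.220) + (-0.0538) = -0.216 J.

-0.216 J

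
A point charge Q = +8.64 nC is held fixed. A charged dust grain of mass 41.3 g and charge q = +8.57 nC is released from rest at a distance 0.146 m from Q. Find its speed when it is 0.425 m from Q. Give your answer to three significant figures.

Only the electrostatic force acts, so mechanical energy is conserved: ½mv² = U₁ − U₂ = kQq(1/r₁ − 1/r₂).
U₁ − U₂ = (8.99×10⁹ N·m²/C²)(8.64×10⁻⁹ C)(8.57×10⁻⁹ C)(1/0.146 − 1/0.425) = 2.99×10⁻⁶ J.
v = √(2·2.99×10⁻⁶/0.0413) = 0.0120 m/s.

0.0120 m/s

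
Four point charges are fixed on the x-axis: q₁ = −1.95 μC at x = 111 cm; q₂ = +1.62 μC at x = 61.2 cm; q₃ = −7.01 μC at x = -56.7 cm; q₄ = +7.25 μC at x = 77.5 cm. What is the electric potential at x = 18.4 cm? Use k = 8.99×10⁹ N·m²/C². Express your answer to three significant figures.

The total potential is the scalar sum of each charge's contribution, V = Σ kqᵢ/rᵢ.
Distances from the field point to each charge: r₁ = 0.926 m, r₂ = 0.428 m, r₃ = 0.751 m, r₄ = 0.591 m.
V = k[(-1.95×10⁻⁶)/(0.926) + (1.62×10⁻⁶)/(0.428) + (-7.01×10⁻⁶)/(0.751) + (7.25×10⁻⁶)/(0.591)] = 4.15×10⁴ V.

4.15×10⁴ V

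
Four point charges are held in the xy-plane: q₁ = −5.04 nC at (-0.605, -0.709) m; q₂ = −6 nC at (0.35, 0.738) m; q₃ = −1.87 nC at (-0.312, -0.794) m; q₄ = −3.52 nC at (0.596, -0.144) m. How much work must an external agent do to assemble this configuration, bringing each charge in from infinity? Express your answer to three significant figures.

8.75×10⁻⁷ J

The assembly work is the sum of pairwise potential energies, U = Σ_{i<j} kqᵢqⱼ/rᵢⱼ.
Pair separations: r₁₂ = 1.73 m, r₁₃ = 0.305 m, r₁₄ = 1.33 m, r₂₃ = 1.67 m, r₂₄ = 0.916 m, r₃₄ = 1.12 m.
Summing all 6 pair terms gives U = 8.75×10⁻⁷ J.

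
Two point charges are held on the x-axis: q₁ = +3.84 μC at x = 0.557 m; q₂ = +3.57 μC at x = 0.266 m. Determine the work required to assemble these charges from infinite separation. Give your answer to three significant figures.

The work to assemble the configuration equals its total potential energy, U = Σ kqᵢqⱼ/rᵢⱼ over all pairs.
Pair separations: r₁₂ = 0.291 m.
U = (0.424) = 0.424 J.

0.424 J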